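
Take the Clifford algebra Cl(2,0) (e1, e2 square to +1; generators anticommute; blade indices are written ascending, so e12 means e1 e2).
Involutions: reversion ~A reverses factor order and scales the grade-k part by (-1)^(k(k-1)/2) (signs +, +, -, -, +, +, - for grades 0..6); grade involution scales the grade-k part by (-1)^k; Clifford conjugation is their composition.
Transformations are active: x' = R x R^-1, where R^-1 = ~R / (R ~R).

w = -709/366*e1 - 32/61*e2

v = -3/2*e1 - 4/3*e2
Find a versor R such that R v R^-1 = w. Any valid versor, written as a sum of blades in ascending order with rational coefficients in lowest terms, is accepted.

Equal squares first: v^2 = w^2 = 145/36. Then v + w = -629/183*e1 - 340/183*e2 is a versor taking v to w, provided it is invertible.
Answer: -629/183*e1 - 340/183*e2


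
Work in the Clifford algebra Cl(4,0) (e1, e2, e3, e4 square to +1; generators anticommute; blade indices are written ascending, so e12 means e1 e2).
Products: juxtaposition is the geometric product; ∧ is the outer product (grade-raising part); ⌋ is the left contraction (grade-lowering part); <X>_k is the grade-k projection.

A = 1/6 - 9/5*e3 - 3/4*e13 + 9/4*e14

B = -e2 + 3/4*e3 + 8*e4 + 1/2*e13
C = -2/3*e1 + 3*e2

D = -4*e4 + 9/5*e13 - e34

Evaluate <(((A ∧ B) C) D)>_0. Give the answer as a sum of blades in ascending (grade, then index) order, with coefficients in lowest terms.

step 1: -1/6*e2 + 1/8*e3 + 4/3*e4 + 1/12*e13 - 9/5*e23 - 72/5*e34 - 3/4*e123 + 9/4*e124 - 123/16*e134
step 2: -1/2 + 491/90*e3 - 1/9*e12 + 7/3*e13 - 211/36*e14 + 1/8*e23 - 11/2*e24 + 41/8*e34 + 19/20*e123 + 48/5*e134 - 216/5*e234 - 369/16*e1234
step 3: 37/40 + 10451/450*e1 - 1949/100*e2 - 41/2*e3 - 9331/450*e4 - 1827/80*e12 - 8129/180*e13 - 1387/120*e14 + 335/2*e23 - 3331/80*e24 - 5737/180*e34 + 369/4*e123 - 70439/900*e124 - 28/3*e134 - 1/2*e234 + 559/90*e1234
step 4: 37/40
Answer: 37/40


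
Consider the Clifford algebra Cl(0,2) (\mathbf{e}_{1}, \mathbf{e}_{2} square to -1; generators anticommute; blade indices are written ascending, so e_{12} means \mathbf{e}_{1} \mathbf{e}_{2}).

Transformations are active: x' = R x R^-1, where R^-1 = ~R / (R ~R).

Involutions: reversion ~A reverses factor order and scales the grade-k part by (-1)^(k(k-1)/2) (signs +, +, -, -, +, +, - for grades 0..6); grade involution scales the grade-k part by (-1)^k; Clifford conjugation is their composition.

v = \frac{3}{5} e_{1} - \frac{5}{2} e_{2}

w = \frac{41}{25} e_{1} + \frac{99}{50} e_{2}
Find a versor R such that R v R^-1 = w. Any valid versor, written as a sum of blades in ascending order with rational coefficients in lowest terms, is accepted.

A norm check does it: q(v) = q(w) = -\frac{661}{100}, hence R = v + w = \frac{56}{25} e_{1} - \frac{13}{25} e_{2} realises the map — parallel part kept, (v - w)/2 negated, v carried to w.
Answer: \frac{56}{25} e_{1} - \frac{13}{25} e_{2}


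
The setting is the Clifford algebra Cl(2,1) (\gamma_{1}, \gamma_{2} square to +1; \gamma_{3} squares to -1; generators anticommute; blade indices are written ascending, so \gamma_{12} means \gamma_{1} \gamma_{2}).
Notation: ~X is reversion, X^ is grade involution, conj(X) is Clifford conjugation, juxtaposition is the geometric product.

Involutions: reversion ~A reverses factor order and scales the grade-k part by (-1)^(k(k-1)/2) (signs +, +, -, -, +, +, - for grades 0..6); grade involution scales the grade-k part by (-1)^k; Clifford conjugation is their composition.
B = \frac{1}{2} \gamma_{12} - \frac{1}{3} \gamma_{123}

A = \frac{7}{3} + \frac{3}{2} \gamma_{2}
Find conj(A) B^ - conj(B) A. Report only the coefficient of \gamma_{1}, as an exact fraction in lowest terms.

first term: \frac{3}{4} \gamma_{1} + \frac{7}{6} \gamma_{12} + \frac{1}{2} \gamma_{13} + \frac{7}{9} \gamma_{123}
second term: -\frac{3}{4} \gamma_{1} - \frac{7}{6} \gamma_{12} + \frac{1}{2} \gamma_{13} - \frac{7}{9} \gamma_{123}
Answer: \frac{3}{2}


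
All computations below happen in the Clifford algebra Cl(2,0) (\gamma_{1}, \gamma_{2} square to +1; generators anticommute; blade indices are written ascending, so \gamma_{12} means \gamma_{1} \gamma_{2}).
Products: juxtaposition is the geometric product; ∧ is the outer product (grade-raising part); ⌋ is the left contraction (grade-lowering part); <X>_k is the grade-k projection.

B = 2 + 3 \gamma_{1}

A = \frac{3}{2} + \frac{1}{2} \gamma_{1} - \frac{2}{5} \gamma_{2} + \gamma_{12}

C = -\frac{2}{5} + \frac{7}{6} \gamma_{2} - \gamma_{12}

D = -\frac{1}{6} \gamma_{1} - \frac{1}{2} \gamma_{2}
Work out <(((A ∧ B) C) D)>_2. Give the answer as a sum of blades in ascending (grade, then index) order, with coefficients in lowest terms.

step 1: 3 + \frac{11}{2} \gamma_{1} - \frac{4}{5} \gamma_{2} + \frac{16}{5} \gamma_{12}
step 2: \frac{16}{15} + \frac{11}{15} \gamma_{1} - \frac{42}{25} \gamma_{2} + \frac{641}{300} \gamma_{12}
step 3: \frac{323}{450} - \frac{2243}{1800} \gamma_{1} - \frac{319}{1800} \gamma_{2} - \frac{97}{150} \gamma_{12}
step 4: -\frac{97}{150} \gamma_{12}
Answer: -\frac{97}{150} \gamma_{12}


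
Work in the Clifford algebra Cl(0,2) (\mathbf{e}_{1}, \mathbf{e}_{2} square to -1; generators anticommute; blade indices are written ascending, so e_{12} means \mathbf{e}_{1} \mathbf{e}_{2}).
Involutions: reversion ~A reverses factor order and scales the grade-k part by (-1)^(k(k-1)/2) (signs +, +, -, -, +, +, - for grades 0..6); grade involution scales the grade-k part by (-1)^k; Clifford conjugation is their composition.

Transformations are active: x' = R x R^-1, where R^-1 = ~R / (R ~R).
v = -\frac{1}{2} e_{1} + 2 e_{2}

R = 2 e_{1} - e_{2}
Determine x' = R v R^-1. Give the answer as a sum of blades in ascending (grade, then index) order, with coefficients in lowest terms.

~R = 2 e_{1} - e_{2}, and R ~R = -5, so R^-1 = ~R / (-5).
R v = 3 + \frac{7}{2} e_{12}
Answer: -\frac{19}{10} e_{1} - \frac{4}{5} e_{2}


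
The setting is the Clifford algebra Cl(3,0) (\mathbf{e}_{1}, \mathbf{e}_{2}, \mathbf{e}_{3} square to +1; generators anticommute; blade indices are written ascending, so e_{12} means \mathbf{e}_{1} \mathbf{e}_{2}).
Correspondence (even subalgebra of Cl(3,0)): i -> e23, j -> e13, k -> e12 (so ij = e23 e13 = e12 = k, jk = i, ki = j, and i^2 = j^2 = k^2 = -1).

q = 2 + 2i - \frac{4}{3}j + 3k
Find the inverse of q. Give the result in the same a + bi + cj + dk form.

In blades: q = 2 + 3 e_{12} - \frac{4}{3} e_{13} + 2 e_{23}.
With qbar = 2 - 3 e_{12} + \frac{4}{3} e_{13} - 2 e_{23} (scalar fixed, mapped units negated), q qbar = \frac{169}{9} (the sum of squared coefficients), so q^-1 = qbar / (\frac{169}{9}) = \frac{18}{169} - \frac{27}{169} e_{12} + \frac{12}{169} e_{13} - \frac{18}{169} e_{23}; translating back:
Answer: \frac{18}{169} - \frac{18}{169}i + \frac{12}{169}j - \frac{27}{169}k


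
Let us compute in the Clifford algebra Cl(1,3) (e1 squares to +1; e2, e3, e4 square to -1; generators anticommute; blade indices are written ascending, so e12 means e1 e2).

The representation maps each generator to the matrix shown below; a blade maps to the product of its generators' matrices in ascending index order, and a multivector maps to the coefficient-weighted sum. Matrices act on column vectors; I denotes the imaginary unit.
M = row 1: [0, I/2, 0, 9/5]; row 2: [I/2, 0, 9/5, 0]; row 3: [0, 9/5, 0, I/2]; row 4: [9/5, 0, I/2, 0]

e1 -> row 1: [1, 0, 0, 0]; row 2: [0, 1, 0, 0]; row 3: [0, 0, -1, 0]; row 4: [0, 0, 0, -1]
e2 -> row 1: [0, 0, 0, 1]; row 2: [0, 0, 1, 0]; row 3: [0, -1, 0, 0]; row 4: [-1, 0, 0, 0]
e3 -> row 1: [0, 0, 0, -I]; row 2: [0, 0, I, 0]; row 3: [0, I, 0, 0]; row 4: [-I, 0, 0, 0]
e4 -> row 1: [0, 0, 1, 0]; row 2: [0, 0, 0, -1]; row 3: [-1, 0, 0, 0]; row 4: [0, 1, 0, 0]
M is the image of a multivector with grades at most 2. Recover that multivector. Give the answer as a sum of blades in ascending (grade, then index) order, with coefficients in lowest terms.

Method: the blade images are trace-orthogonal — tr(rho(e_A) rho(e_B)^-1) = 4 if A = B and 0 otherwise — and rho(e_A)^-1 = (e_A)^2 * rho(e_A) with (e_A)^2 = +1 or -1, so the coefficient of e_A in the preimage is (e_A)^2 * tr(M rho(e_A))/4.
Nonzero projections over blades of grade <= 2: e12: (e12)^2 = +1, tr(M rho(e12)) = 36/5, coefficient 9/5; e34: (e34)^2 = -1, tr(M rho(e34)) = 2, coefficient -1/2. Every other blade of grade <= 2 projects to 0.
Answer: 9/5*e12 - 1/2*e34


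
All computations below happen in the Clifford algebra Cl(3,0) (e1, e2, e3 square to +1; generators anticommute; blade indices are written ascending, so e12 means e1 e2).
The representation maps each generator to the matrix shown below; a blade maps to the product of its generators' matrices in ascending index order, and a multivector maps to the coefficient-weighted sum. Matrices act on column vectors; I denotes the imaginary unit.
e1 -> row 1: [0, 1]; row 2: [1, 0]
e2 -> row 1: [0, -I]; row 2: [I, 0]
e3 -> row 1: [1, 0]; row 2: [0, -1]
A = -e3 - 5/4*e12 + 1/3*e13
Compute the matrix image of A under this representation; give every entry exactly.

Bivector images (products of the table entries): rho(e12) = rho(e1)rho(e2) = row 1: [I, 0]; row 2: [0, -I]; rho(e13) = rho(e1)rho(e3) = row 1: [0, -1]; row 2: [1, 0].
M = (-1)*rho(e3) + (-5/4)*rho(e12) + (1/3)*rho(e13), summed entrywise:
Answer: row 1: [-1 - 5*I/4, -1/3]; row 2: [1/3, 1 + 5*I/4]


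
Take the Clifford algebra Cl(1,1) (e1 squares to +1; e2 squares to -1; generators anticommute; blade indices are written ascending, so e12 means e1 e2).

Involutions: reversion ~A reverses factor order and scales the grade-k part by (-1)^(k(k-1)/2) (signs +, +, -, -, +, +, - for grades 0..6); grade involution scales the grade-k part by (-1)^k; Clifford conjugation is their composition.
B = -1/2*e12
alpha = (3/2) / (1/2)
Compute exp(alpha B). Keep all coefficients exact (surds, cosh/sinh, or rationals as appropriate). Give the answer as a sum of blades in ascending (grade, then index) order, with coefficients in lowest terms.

B^2 = (-1/2)^2*(e12)^2 = 1/4*(+1) = 1/4 (a basis 2-blade squares to minus the product of its generators' squares).
B^2 = 1/4 — since the square is positive, the closed form is hyperbolic: l = 1/2, alpha*l = 3/2, so exp(alpha B) = cosh(3/2) + (sinh(3/2)/(1/2))*B = cosh(3/2) + (2*sinh(3/2))*B.
Answer: cosh(3/2) - sinh(3/2)*e12


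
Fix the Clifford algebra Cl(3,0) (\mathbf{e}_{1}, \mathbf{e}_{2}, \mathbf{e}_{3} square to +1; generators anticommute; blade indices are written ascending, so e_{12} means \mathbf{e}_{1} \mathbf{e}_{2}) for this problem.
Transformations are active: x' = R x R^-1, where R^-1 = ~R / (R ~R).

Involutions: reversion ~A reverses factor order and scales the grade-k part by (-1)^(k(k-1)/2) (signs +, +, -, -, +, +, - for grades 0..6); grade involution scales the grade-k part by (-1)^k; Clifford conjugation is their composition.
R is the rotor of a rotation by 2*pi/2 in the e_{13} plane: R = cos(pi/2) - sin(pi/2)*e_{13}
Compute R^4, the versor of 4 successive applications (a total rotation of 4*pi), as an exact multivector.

Half-angle bookkeeping: 4 applications in e_{13} add up to rotor phase 4*pi/2 = 2 \pi, so R^4 = cos(2 \pi) - sin(2 \pi)*e_{13}.
cos(2 \pi) = 1 and sin(2 \pi) = 0, so R^4 = 1. The total rotation 4*pi is 2 full turns, so every vector returns to itself, yet the rotor is +1, back on the identity sheet (an even number of 2*pi turns).
Answer: 1


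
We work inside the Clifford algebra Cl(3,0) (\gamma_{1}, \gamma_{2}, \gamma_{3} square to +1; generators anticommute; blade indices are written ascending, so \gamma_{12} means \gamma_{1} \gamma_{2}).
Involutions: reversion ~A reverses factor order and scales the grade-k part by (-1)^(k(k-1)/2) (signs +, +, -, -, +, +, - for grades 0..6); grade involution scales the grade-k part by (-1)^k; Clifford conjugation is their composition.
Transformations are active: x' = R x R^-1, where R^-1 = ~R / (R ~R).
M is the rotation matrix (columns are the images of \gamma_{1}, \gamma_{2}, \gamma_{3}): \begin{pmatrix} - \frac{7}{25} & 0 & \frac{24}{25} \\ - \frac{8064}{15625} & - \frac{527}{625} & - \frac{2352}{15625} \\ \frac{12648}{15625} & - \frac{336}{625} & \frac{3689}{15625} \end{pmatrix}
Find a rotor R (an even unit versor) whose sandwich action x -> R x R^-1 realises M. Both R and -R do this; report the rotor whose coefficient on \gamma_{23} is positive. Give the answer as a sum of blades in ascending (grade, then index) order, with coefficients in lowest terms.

Method: write R = a + b12*\gamma_{12} + b13*\gamma_{13} + b23*\gamma_{23} with a^2 + b12^2 + b13^2 + b23^2 = 1 (so R^-1 = ~R). Expanding the columns R e_j ~R gives tr M = 4a^2 - 1 and, from the antisymmetric part, M21 - M12 = -4a*b12, M13 - M31 = 4a*b13, M32 - M23 = -4a*b23.
Here tr M = -\frac{13861}{15625}, so a^2 = (1 + tr M)/4 = \frac{441}{15625} and a = ±\frac{21}{125}. Taking a = \frac{21}{125}: M21 - M12 = -\frac{8064}{15625}, M13 - M31 = \frac{2352}{15625}, M32 - M23 = -\frac{6048}{15625}, giving b12 = \frac{96}{125}, b13 = \frac{28}{125}, b23 = \frac{72}{125}, i.e. R = \frac{21}{125} + \frac{96}{125} \gamma_{12} + \frac{28}{125} \gamma_{13} + \frac{72}{125} \gamma_{23}.
Its \gamma_{23} coefficient is already positive.
Answer: \frac{21}{125} + \frac{96}{125} \gamma_{12} + \frac{28}{125} \gamma_{13} + \frac{72}{125} \gamma_{23}. Recall the cover is two-to-one: with M of trace -\frac{13861}{15625}, both preimages act alike, and the stated \gamma_{23} sign chooses the sheet.


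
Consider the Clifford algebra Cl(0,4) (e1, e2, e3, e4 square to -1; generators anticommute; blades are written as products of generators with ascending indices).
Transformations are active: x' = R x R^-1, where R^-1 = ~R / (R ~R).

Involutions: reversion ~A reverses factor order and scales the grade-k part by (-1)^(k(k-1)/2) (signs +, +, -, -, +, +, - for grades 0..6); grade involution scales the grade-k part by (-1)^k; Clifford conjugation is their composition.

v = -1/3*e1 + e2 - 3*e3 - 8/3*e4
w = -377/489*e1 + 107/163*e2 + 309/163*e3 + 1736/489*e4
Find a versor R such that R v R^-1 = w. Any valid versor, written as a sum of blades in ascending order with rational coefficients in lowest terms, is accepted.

Key observation: q(v) = q(w) = -155/9 (sandwiches preserve the norm), so R = v + w = -180/163*e1 + 270/163*e2 - 180/163*e3 + 144/163*e4 works whenever it is invertible — the component of v along it is kept and (v - w)/2 reverses, sending v to w.
Answer: -180/163*e1 + 270/163*e2 - 180/163*e3 + 144/163*e4


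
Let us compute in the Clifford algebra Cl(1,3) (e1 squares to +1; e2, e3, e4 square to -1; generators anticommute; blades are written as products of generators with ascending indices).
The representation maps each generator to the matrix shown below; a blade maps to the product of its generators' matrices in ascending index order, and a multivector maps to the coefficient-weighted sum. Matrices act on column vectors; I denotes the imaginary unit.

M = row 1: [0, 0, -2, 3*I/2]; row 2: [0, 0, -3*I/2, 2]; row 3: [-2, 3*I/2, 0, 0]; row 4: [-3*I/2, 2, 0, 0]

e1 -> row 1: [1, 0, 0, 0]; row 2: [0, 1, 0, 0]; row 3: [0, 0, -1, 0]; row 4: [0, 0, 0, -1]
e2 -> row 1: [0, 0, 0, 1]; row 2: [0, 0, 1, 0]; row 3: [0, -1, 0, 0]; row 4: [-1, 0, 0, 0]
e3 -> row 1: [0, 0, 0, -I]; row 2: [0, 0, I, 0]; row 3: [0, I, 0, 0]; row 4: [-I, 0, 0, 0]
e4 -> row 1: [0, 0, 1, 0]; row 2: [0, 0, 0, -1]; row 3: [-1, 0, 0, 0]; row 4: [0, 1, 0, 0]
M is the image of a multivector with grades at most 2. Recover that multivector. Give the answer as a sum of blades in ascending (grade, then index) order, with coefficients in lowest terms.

Method: the blade images are trace-orthogonal — tr(rho(e_A) rho(e_B)^-1) = 4 if A = B and 0 otherwise — and rho(e_A)^-1 = (e_A)^2 * rho(e_A) with (e_A)^2 = +1 or -1, so the coefficient of e_A in the preimage is (e_A)^2 * tr(M rho(e_A))/4.
Nonzero projections over blades of grade <= 2: e1 e3: (e1 e3)^2 = +1, tr(M rho(e1 e3)) = -6, coefficient -3/2; e1 e4: (e1 e4)^2 = +1, tr(M rho(e1 e4)) = -8, coefficient -2. Every other blade of grade <= 2 projects to 0.
Answer: -3/2*e1 e3 - 2*e1 e4


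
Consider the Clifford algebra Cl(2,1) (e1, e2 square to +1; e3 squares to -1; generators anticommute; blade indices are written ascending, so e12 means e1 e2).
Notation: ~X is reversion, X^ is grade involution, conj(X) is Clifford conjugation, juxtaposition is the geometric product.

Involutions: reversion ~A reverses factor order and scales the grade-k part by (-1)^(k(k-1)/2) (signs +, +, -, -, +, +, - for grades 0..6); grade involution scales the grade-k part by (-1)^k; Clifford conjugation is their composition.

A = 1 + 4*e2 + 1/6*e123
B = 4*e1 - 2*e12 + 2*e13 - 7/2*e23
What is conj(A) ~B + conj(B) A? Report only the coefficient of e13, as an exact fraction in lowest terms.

first term: 151/12*e1 + 1/3*e2 - 43/3*e3 + 18*e12 - 2*e13 + 25/6*e23 - 8*e123
second term: 55/12*e1 + 1/3*e2 - 43/3*e3 - 14*e12 - 2*e13 + 17/6*e23 + 8*e123
Answer: -4


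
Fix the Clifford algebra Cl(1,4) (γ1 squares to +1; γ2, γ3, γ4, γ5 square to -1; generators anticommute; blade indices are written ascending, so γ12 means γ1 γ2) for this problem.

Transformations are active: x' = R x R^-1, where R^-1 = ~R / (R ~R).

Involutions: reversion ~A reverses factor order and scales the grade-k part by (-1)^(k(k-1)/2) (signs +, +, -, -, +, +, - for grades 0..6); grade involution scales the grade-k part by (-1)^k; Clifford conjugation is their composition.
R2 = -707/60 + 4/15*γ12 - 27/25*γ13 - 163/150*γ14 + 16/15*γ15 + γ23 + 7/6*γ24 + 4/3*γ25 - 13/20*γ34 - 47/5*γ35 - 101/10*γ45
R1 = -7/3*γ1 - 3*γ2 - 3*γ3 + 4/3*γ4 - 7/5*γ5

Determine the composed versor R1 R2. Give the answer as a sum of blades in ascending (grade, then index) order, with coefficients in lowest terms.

Distribute over the terms of R1 (each basis-blade product reordered to ascending indices, repeated generators contracted through their squares):
(-7/3*γ1) R2 = 4949/180*γ1 - 28/45*γ2 + 63/25*γ3 + 1141/450*γ4 - 112/45*γ5 - 7/3*γ123 - 49/18*γ124 - 28/9*γ125 + 91/60*γ134 + 329/15*γ135 + 707/30*γ145
(-3*γ2) R2 = -4/5*γ1 + 707/20*γ2 + 3*γ3 + 7/2*γ4 + 4*γ5 - 81/25*γ123 - 163/50*γ124 + 16/5*γ125 + 39/20*γ234 + 141/5*γ235 + 303/10*γ245
(-3*γ3) R2 = 81/25*γ1 - 3*γ2 + 707/20*γ3 - 39/20*γ4 - 141/5*γ5 - 4/5*γ123 - 163/50*γ134 + 16/5*γ135 + 7/2*γ234 + 4*γ235 + 303/10*γ345
(4/3*γ4) R2 = -326/225*γ1 + 14/9*γ2 - 13/15*γ3 - 707/45*γ4 + 202/15*γ5 + 16/45*γ124 - 36/25*γ134 - 64/45*γ145 + 4/3*γ234 - 16/9*γ245 + 188/15*γ345
(-7/5*γ5) R2 = -112/75*γ1 - 28/15*γ2 + 329/25*γ3 + 707/50*γ4 + 4949/300*γ5 - 28/75*γ125 + 189/125*γ135 + 1141/750*γ145 - 7/5*γ235 - 49/30*γ245 + 91/100*γ345
Summing the partial products and collecting blades:
Answer: 24293/900*γ1 + 377/12*γ2 + 15949/300*γ3 + 2263/900*γ4 + 2947/900*γ5 - 478/75*γ123 - 422/75*γ124 - 64/225*γ125 - 191/60*γ134 + 9992/375*γ135 + 26624/1125*γ145 + 407/60*γ234 + 154/5*γ235 + 242/9*γ245 + 13123/300*γ345


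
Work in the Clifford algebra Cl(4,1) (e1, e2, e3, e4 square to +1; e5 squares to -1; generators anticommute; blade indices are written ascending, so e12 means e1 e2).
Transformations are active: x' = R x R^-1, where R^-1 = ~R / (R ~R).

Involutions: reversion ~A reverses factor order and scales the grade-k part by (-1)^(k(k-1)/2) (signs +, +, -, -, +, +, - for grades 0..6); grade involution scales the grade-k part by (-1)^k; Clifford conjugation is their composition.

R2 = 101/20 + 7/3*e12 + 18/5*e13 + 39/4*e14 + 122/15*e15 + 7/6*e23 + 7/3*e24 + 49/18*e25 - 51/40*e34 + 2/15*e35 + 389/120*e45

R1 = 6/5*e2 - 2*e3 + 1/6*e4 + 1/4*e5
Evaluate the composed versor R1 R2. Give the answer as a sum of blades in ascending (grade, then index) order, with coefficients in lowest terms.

Distribute over the terms of R1 (each basis-blade product reordered to ascending indices, repeated generators contracted through their squares):
(6/5*e2) R2 = -14/5*e1 + 303/50*e2 + 7/5*e3 + 14/5*e4 + 49/15*e5 - 108/25*e123 - 117/10*e124 - 244/25*e125 - 153/100*e234 + 4/25*e235 + 389/100*e245
(-2*e3) R2 = 36/5*e1 + 7/3*e2 - 101/10*e3 + 51/20*e4 - 4/15*e5 - 14/3*e123 + 39/2*e134 + 244/15*e135 + 14/3*e234 + 49/9*e235 - 389/60*e345
(1/6*e4) R2 = -13/8*e1 - 7/18*e2 + 17/80*e3 + 101/120*e4 + 389/720*e5 + 7/18*e124 + 3/5*e134 - 61/45*e145 + 7/36*e234 - 49/108*e245 - 1/45*e345
(1/4*e5) R2 = 61/30*e1 + 49/72*e2 + 1/30*e3 + 389/480*e4 + 101/80*e5 + 7/12*e125 + 9/10*e135 + 39/16*e145 + 7/24*e235 + 7/12*e245 - 51/160*e345
Summing the partial products and collecting blades:
Answer: 577/120*e1 + 1737/200*e2 - 2029/240*e3 + 3361/480*e4 + 1729/360*e5 - 674/75*e123 - 509/45*e124 - 2753/300*e125 + 201/10*e134 + 103/6*e135 + 779/720*e145 + 1499/450*e234 + 10613/1800*e235 + 10853/2700*e245 - 9827/1440*e345


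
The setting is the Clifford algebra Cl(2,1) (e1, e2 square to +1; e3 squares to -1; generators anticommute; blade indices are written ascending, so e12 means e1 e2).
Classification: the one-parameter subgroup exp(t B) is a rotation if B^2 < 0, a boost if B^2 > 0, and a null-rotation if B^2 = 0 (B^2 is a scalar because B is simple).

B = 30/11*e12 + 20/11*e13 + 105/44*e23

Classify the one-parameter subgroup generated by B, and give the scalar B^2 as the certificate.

B^2 term by term: the squares give (30/11)^2*(e12)^2 + (20/11)^2*(e13)^2 + (105/44)^2*(e23)^2 = 900/121*(-1) + 400/121*(+1) + 11025/1936*(+1) = 25/16 (each basis 2-blade squares to minus the product of its generators' squares); cross terms between blades sharing an index anticommute and cancel. So B^2 = 25/16.
Answer: boost, certificate B^2 = 25/16. The invariant at work: B^2 = 25/16 is unchanged by conjugation, hence its sign classifies the subgroup whatever basis B is written in.


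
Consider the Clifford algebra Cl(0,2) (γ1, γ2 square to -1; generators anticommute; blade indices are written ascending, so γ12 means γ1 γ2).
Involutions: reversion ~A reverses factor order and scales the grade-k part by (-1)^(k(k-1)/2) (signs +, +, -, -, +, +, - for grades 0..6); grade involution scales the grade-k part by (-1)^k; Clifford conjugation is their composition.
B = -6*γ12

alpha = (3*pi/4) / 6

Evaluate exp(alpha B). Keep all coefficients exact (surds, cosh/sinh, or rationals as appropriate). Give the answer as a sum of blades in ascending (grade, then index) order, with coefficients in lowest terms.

B^2 = (-6)^2*(γ12)^2 = 36*(-1) = -36 (a basis 2-blade squares to minus the product of its generators' squares).
B^2 = -36 — B^2 < 0, so the exponential closes trigonometrically: l = 6, alpha*l = 3*pi/4, so exp(alpha B) = cos(3*pi/4) + (sin(3*pi/4)/6)*B = -sqrt(2)/2 + (sqrt(2)/12)*B.
Answer: -sqrt(2)/2 - sqrt(2)/2*γ12


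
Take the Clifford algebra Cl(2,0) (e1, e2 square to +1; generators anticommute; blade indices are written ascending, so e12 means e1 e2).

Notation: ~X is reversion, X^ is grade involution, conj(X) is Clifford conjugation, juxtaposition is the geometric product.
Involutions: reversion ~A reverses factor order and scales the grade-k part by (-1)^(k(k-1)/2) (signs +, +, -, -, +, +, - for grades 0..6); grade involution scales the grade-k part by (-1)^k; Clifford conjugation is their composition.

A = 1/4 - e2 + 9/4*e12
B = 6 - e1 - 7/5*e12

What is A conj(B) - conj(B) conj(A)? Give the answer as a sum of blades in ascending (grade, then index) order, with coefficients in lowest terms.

first term: -33/20 + 33/20*e1 - 33/4*e2 + 297/20*e12
second term: 93/20 + 33/20*e1 + 15/4*e2 - 243/20*e12
Answer: -63/10 - 12*e2 + 27*e12


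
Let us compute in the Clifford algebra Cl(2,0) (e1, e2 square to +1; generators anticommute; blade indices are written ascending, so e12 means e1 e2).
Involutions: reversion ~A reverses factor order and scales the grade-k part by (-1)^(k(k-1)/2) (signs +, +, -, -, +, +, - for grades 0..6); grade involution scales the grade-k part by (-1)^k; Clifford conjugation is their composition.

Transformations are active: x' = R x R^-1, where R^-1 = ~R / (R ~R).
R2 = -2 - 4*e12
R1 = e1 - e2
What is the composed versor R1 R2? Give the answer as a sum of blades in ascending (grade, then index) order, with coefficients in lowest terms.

Distribute over the terms of R1 (each basis-blade product reordered to ascending indices, repeated generators contracted through their squares):
(e1) R2 = -2*e1 - 4*e2
(-e2) R2 = -4*e1 + 2*e2
Summing the partial products and collecting blades:
Answer: -6*e1 - 2*e2


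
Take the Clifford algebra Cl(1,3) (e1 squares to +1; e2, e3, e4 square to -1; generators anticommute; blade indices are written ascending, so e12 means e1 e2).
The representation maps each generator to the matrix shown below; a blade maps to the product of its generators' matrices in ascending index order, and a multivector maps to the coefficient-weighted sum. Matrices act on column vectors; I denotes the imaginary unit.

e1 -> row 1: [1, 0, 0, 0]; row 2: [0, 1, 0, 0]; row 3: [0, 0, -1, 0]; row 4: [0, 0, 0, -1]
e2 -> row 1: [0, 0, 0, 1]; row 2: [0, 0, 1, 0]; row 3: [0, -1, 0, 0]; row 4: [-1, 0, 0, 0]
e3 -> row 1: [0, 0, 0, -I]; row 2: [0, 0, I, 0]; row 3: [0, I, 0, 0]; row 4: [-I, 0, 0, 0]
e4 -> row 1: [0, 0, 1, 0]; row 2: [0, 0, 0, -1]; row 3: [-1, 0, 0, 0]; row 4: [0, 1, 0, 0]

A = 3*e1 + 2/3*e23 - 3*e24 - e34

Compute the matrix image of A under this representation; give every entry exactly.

Bivector images (products of the table entries): rho(e23) = rho(e2)rho(e3) = row 1: [-I, 0, 0, 0]; row 2: [0, I, 0, 0]; row 3: [0, 0, -I, 0]; row 4: [0, 0, 0, I]; rho(e24) = rho(e2)rho(e4) = row 1: [0, 1, 0, 0]; row 2: [-1, 0, 0, 0]; row 3: [0, 0, 0, 1]; row 4: [0, 0, -1, 0]; rho(e34) = rho(e3)rho(e4) = row 1: [0, -I, 0, 0]; row 2: [-I, 0, 0, 0]; row 3: [0, 0, 0, -I]; row 4: [0, 0, -I, 0].
M = (3)*rho(e1) + (2/3)*rho(e23) + (-3)*rho(e24) + (-1)*rho(e34), summed entrywise:
Answer: row 1: [3 - 2*I/3, -3 + I, 0, 0]; row 2: [3 + I, 3 + 2*I/3, 0, 0]; row 3: [0, 0, -3 - 2*I/3, -3 + I]; row 4: [0, 0, 3 + I, -3 + 2*I/3]


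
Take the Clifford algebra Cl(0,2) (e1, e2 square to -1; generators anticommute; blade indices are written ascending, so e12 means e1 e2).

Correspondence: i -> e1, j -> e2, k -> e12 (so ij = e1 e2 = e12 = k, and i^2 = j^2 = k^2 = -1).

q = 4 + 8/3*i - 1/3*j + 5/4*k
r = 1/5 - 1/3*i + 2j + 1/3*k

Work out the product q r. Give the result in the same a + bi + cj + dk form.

In blades: q = 4 + 8/3*e1 - 1/3*e2 + 5/4*e12, r = 1/5 - 1/3*e1 + 2*e2 + 1/3*e12.
Distribute q over r term by term (generator squares from the signature, products reordered to ascending indices): (4)*r = 4/5 - 4/3*e1 + 8*e2 + 4/3*e12; (8/3*e1)*r = 8/9 + 8/15*e1 - 8/9*e2 + 16/3*e12; (-1/3*e2)*r = 2/3 - 1/9*e1 - 1/15*e2 - 1/9*e12; (5/4*e12)*r = -5/12 - 5/2*e1 - 5/12*e2 + 1/4*e12.
Sum: 349/180 - 307/90*e1 + 1193/180*e2 + 245/36*e12; translating back through the correspondence:
Answer: 349/180 - 307/90*i + 1193/180*j + 245/36*k


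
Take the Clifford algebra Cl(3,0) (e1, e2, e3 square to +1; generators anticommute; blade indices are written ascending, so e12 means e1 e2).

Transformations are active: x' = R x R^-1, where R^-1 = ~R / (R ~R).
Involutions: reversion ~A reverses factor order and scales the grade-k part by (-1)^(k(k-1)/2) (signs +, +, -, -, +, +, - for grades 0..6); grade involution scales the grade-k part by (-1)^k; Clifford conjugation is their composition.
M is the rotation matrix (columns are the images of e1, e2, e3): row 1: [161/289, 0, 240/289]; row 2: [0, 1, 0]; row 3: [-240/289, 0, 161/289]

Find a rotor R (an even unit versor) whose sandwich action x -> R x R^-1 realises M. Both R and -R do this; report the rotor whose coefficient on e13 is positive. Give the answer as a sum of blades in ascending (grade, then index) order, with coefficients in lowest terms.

Method: write R = a + b12*e12 + b13*e13 + b23*e23 with a^2 + b12^2 + b13^2 + b23^2 = 1 (so R^-1 = ~R). Expanding the columns R e_j ~R gives tr M = 4a^2 - 1 and, from the antisymmetric part, M21 - M12 = -4a*b12, M13 - M31 = 4a*b13, M32 - M23 = -4a*b23.
Here tr M = 611/289, so a^2 = (1 + tr M)/4 = 225/289 and a = ±15/17. Taking a = 15/17: M21 - M12 = 0, M13 - M31 = 480/289, M32 - M23 = 0, giving b12 = 0, b13 = 8/17, b23 = 0, i.e. R = 15/17 + 8/17*e13.
Its e13 coefficient is already positive.
Answer: 15/17 + 8/17*e13. Recall the cover is two-to-one: with M of trace 611/289, both preimages act alike, and the stated e13 sign chooses the sheet.


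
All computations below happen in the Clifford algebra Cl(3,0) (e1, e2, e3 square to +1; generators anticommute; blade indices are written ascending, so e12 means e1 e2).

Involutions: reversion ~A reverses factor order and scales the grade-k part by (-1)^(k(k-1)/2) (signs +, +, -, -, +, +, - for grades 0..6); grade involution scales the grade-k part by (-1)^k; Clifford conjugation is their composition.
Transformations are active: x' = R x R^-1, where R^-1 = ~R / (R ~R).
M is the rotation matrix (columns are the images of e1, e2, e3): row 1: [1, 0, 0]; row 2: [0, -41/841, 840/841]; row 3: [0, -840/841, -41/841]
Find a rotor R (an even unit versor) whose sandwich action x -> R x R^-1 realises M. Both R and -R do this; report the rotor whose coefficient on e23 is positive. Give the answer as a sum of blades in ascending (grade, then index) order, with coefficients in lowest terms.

Method: write R = a + b12*e12 + b13*e13 + b23*e23 with a^2 + b12^2 + b13^2 + b23^2 = 1 (so R^-1 = ~R). Expanding the columns R e_j ~R gives tr M = 4a^2 - 1 and, from the antisymmetric part, M21 - M12 = -4a*b12, M13 - M31 = 4a*b13, M32 - M23 = -4a*b23.
Here tr M = 759/841, so a^2 = (1 + tr M)/4 = 400/841 and a = ±20/29. Taking a = 20/29: M21 - M12 = 0, M13 - M31 = 0, M32 - M23 = -1680/841, giving b12 = 0, b13 = 0, b23 = 21/29, i.e. R = 20/29 + 21/29*e23.
Its e23 coefficient is already positive.
Answer: 20/29 + 21/29*e23. Recall the cover is two-to-one: with M of trace 759/841, both preimages act alike, and the stated e23 sign chooses the sheet.


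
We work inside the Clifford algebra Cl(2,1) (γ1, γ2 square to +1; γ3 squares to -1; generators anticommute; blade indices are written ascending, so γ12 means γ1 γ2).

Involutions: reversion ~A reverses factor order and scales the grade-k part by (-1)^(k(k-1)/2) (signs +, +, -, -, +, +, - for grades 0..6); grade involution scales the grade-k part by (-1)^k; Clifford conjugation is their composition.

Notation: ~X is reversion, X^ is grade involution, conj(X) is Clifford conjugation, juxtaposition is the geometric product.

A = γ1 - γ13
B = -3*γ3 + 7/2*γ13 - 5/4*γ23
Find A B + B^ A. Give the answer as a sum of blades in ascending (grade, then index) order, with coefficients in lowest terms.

first term: -7/2 - 3*γ1 + 7/2*γ3 + 5/4*γ12 - 3*γ13 - 5/4*γ123
second term: -7/2 - 3*γ1 - 7/2*γ3 - 5/4*γ12 - 3*γ13 - 5/4*γ123
Answer: -7 - 6*γ1 - 6*γ13 - 5/2*γ123


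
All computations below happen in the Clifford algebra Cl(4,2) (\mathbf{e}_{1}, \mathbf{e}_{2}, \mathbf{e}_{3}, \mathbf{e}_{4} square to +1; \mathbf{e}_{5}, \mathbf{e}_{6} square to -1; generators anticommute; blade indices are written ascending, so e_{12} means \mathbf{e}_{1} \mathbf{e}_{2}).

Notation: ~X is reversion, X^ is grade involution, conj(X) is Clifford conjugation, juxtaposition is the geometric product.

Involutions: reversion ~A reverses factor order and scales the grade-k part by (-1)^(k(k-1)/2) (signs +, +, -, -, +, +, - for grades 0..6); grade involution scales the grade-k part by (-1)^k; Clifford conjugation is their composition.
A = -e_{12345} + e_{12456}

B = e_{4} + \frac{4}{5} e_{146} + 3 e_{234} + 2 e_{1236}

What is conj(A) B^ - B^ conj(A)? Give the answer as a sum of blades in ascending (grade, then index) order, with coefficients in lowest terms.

first term: -3 e_{15} - \frac{4}{5} e_{25} + 2 e_{345} - 2 e_{456} + e_{1235} + e_{1256} + 3 e_{1356} + \frac{4}{5} e_{2356}
second term: -3 e_{15} - \frac{4}{5} e_{25} - 2 e_{345} + 2 e_{456} + e_{1235} + e_{1256} - 3 e_{1356} - \frac{4}{5} e_{2356}
Answer: 4 e_{345} - 4 e_{456} + 6 e_{1356} + \frac{8}{5} e_{2356}


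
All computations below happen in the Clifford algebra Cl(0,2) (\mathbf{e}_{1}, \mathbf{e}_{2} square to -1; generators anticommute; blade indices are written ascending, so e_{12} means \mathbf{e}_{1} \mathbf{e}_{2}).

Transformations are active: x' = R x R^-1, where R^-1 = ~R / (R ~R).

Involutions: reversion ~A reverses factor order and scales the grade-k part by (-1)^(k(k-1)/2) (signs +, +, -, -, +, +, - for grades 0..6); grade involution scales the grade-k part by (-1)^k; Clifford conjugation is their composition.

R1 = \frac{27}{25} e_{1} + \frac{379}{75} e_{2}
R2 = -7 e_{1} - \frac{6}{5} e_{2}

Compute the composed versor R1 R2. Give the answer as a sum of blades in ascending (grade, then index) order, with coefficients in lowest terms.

Distribute over the terms of R1 (each basis-blade product reordered to ascending indices, repeated generators contracted through their squares):
(\frac{27}{25} e_{1}) R2 = \frac{189}{25} - \frac{162}{125} e_{12}
(\frac{379}{75} e_{2}) R2 = \frac{758}{125} + \frac{2653}{75} e_{12}
Summing the partial products and collecting blades:
Answer: \frac{1703}{125} + \frac{12779}{375} e_{12}


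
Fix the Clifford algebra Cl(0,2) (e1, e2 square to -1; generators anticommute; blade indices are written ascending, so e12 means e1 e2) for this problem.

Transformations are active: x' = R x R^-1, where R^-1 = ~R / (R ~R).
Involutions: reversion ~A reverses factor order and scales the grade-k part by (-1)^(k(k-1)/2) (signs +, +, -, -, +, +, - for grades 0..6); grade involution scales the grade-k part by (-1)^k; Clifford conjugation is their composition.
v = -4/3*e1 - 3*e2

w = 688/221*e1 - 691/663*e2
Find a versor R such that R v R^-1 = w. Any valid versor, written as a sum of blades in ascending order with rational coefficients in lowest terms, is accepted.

Sketch: the shared square -97/9 makes R = v + w = 1180/663*e1 - 2680/663*e2 the natural versor; its sandwich fixes that direction, negates (v - w)/2, and sends v to w.
Answer: 1180/663*e1 - 2680/663*e2


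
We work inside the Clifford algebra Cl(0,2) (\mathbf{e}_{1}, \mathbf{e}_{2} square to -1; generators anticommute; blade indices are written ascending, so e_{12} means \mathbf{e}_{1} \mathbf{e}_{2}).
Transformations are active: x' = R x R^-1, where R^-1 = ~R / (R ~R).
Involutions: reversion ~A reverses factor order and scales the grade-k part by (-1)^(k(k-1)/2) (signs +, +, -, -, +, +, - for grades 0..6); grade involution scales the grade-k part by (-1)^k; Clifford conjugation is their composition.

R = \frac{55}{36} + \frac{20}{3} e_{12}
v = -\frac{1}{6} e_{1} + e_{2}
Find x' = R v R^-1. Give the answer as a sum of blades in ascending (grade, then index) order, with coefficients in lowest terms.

~R = \frac{55}{36} - \frac{20}{3} e_{12}, and R ~R = \frac{60625}{1296}, so R^-1 = ~R / (\frac{60625}{1296}).
R v = -\frac{1495}{216} e_{1} + \frac{5}{12} e_{2}
Answer: -\frac{4153}{14550} e_{1} - \frac{2359}{2425} e_{2}


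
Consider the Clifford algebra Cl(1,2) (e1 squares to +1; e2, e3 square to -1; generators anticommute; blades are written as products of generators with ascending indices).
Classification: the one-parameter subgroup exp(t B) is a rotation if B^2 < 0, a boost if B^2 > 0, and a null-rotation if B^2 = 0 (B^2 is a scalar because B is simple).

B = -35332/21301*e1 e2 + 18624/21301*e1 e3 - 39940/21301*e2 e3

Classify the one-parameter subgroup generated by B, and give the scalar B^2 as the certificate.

B^2 term by term: the squares give (-35332/21301)^2*(e1 e2)^2 + (18624/21301)^2*(e1 e3)^2 + (-39940/21301)^2*(e2 e3)^2 = 1248350224/453732601*(+1) + 346853376/453732601*(+1) + 1595203600/453732601*(-1) = 0 (each basis 2-blade squares to minus the product of its generators' squares); cross terms between blades sharing an index anticommute and cancel. So B^2 = 0.
Answer: null-rotation, certificate B^2 = 0. The invariant at work: B^2 = 0 is unchanged by conjugation, hence its sign classifies the subgroup whatever basis B is written in.


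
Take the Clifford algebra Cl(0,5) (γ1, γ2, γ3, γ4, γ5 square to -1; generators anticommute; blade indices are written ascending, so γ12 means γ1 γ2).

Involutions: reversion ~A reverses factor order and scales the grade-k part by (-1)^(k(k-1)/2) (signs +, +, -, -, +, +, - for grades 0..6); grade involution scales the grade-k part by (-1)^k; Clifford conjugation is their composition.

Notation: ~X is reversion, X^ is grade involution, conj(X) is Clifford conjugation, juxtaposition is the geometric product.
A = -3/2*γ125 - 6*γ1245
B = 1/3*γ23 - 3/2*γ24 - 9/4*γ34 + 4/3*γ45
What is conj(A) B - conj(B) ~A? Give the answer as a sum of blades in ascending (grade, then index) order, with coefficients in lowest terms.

first term: 8*γ12 - 9*γ15 - 2*γ124 + 1/2*γ135 - 9/4*γ145 + 27/2*γ1235 + 2*γ1345 + 27/8*γ12345
second term: -8*γ12 + 9*γ15 + 2*γ124 - 1/2*γ135 + 9/4*γ145 + 27/2*γ1235 + 2*γ1345 + 27/8*γ12345
Answer: 16*γ12 - 18*γ15 - 4*γ124 + γ135 - 9/2*γ145


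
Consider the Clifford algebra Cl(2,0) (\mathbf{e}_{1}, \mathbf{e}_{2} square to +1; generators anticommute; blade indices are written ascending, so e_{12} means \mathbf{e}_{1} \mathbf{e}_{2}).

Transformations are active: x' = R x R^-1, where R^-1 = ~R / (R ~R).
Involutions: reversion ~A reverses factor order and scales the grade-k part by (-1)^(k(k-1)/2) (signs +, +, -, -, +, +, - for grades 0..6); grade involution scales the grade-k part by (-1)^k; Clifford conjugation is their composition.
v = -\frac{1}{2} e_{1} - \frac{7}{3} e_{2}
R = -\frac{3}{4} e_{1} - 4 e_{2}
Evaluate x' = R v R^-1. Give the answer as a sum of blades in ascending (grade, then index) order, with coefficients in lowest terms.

~R = -\frac{3}{4} e_{1} - 4 e_{2}, and R ~R = \frac{265}{16}, so R^-1 = ~R / (\frac{265}{16}).
R v = \frac{233}{24} - \frac{1}{4} e_{12}
Answer: -\frac{201}{530} e_{1} - \frac{1873}{795} e_{2}


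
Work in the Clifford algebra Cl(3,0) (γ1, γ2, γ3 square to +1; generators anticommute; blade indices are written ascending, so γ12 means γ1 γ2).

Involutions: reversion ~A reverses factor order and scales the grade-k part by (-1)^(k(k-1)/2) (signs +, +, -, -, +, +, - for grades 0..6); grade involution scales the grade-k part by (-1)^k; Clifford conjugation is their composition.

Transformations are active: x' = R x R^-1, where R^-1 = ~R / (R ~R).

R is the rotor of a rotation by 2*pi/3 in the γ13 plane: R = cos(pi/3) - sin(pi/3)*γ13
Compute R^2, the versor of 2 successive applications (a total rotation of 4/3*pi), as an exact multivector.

Rotor phase runs at HALF the rotation angle; powers of one rotor simply add phase, so after 2 steps in γ13 the phase is 2*pi/3 = 2*pi/3 and R^2 = cos(2*pi/3) - sin(2*pi/3)*γ13.
cos(2*pi/3) = -1/2 and sin(2*pi/3) = sqrt(3)/2, so R^2 = -1/2 - sqrt(3)/2*γ13. The net rotation is 4/3*pi; the rotor keeps the half-angle phase exactly.
Answer: -1/2 - sqrt(3)/2*γ13


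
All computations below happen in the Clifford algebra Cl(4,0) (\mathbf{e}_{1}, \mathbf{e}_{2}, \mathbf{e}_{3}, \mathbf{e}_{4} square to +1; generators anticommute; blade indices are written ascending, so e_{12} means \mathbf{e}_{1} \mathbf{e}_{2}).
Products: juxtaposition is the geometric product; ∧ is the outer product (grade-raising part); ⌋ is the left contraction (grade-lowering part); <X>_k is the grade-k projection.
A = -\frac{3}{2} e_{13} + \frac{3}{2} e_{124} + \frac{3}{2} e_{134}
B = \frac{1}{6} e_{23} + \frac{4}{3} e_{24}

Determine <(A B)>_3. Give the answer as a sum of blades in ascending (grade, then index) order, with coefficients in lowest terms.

step 1: -2 e_{1} + \frac{1}{4} e_{12} + 2 e_{123} - \frac{1}{4} e_{124} + \frac{1}{4} e_{134} + 2 e_{1234}
step 2: 2 e_{123} - \frac{1}{4} e_{124} + \frac{1}{4} e_{134}
Answer: 2 e_{123} - \frac{1}{4} e_{124} + \frac{1}{4} e_{134}


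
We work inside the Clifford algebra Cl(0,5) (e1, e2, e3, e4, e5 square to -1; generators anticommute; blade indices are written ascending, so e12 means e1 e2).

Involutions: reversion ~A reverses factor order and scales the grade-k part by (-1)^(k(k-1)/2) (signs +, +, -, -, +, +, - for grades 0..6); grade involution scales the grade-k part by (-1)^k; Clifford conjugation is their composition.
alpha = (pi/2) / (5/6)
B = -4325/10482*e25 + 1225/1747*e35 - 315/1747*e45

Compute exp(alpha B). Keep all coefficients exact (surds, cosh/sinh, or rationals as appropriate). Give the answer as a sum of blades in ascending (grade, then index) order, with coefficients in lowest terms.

B^2 term by term: the squares give (-4325/10482)^2*(e25)^2 + (1225/1747)^2*(e35)^2 + (-315/1747)^2*(e45)^2 = 18705625/109872324*(-1) + 1500625/3052009*(-1) + 99225/3052009*(-1) = -25/36 (each basis 2-blade squares to minus the product of its generators' squares); cross terms between blades sharing an index anticommute and cancel. So B^2 = -25/36.
B^2 = -25/36 — a negative square means the series sums to a rotation: l = 5/6, alpha*l = pi/2, so exp(alpha B) = cos(pi/2) + (sin(pi/2)/(5/6))*B = 0 + (6/5)*B.
Answer: -865/1747*e25 + 1470/1747*e35 - 378/1747*e45
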